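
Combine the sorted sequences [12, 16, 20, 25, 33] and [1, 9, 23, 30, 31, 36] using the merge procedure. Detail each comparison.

Merging process:

Compare 12 vs 1: take 1 from right. Merged: [1]
Compare 12 vs 9: take 9 from right. Merged: [1, 9]
Compare 12 vs 23: take 12 from left. Merged: [1, 9, 12]
Compare 16 vs 23: take 16 from left. Merged: [1, 9, 12, 16]
Compare 20 vs 23: take 20 from left. Merged: [1, 9, 12, 16, 20]
Compare 25 vs 23: take 23 from right. Merged: [1, 9, 12, 16, 20, 23]
Compare 25 vs 30: take 25 from left. Merged: [1, 9, 12, 16, 20, 23, 25]
Compare 33 vs 30: take 30 from right. Merged: [1, 9, 12, 16, 20, 23, 25, 30]
Compare 33 vs 31: take 31 from right. Merged: [1, 9, 12, 16, 20, 23, 25, 30, 31]
Compare 33 vs 36: take 33 from left. Merged: [1, 9, 12, 16, 20, 23, 25, 30, 31, 33]
Append remaining from right: [36]. Merged: [1, 9, 12, 16, 20, 23, 25, 30, 31, 33, 36]

Final merged array: [1, 9, 12, 16, 20, 23, 25, 30, 31, 33, 36]
Total comparisons: 10

The merged array is [1, 9, 12, 16, 20, 23, 25, 30, 31, 33, 36], requiring 10 comparisons. The merge step runs in O(n) time where n is the total number of elements.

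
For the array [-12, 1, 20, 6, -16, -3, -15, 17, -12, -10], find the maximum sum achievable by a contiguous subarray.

Using Kadane's algorithm on [-12, 1, 20, 6, -16, -3, -15, 17, -12, -10]:

Scanning through the array:
Position 1 (value 1): max_ending_here = 1, max_so_far = 1
Position 2 (value 20): max_ending_here = 21, max_so_far = 21
Position 3 (value 6): max_ending_here = 27, max_so_far = 27
Position 4 (value -16): max_ending_here = 11, max_so_far = 27
Position 5 (value -3): max_ending_here = 8, max_so_far = 27
Position 6 (value -15): max_ending_here = -7, max_so_far = 27
Position 7 (value 17): max_ending_here = 17, max_so_far = 27
Position 8 (value -12): max_ending_here = 5, max_so_far = 27
Position 9 (value -10): max_ending_here = -5, max_so_far = 27

Maximum subarray: [1, 20, 6]
Maximum sum: 27

The maximum subarray is [1, 20, 6] with sum 27. This subarray runs from index 1 to index 3.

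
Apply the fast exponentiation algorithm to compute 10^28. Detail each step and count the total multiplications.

Computing 10^28 by squaring (build up from 10^1; each line after the first costs one multiplication):

10^1 = 10
10^2 = (10^1)^2 = 10^2 = 100
10^3 = 10 * 10^2 = 10 * 100 = 1000
10^6 = (10^3)^2 = 1000^2 = 1000000
10^7 = 10 * 10^6 = 10 * 1000000 = 10000000
10^14 = (10^7)^2 = 10000000^2 = 100000000000000
10^28 = (10^14)^2 = 100000000000000^2 = 10000000000000000000000000000

Result: 10000000000000000000000000000
Multiplications needed: 6 (6 lines after 10^1)

10^28 = 10000000000000000000000000000. Using exponentiation by squaring, this requires 6 multiplications. The key idea: if the exponent is even, square the half-power; if odd, multiply by the base once.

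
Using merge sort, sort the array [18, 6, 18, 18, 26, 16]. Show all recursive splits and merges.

Merge sort trace:

Split: [18, 6, 18, 18, 26, 16] -> [18, 6, 18] and [18, 26, 16]
  Split: [18, 6, 18] -> [18] and [6, 18]
    Split: [6, 18] -> [6] and [18]
    Merge: [6] + [18] -> [6, 18]
  Merge: [18] + [6, 18] -> [6, 18, 18]
  Split: [18, 26, 16] -> [18] and [26, 16]
    Split: [26, 16] -> [26] and [16]
    Merge: [26] + [16] -> [16, 26]
  Merge: [18] + [16, 26] -> [16, 18, 26]
Merge: [6, 18, 18] + [16, 18, 26] -> [6, 16, 18, 18, 18, 26]

Final sorted array: [6, 16, 18, 18, 18, 26]

The merge sort proceeds by recursively splitting the array and merging sorted halves.
After all merges, the sorted array is [6, 16, 18, 18, 18, 26].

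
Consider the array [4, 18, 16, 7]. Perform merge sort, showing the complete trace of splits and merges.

Merge sort trace:

Split: [4, 18, 16, 7] -> [4, 18] and [16, 7]
  Split: [4, 18] -> [4] and [18]
  Merge: [4] + [18] -> [4, 18]
  Split: [16, 7] -> [16] and [7]
  Merge: [16] + [7] -> [7, 16]
Merge: [4, 18] + [7, 16] -> [4, 7, 16, 18]

Final sorted array: [4, 7, 16, 18]

The merge sort proceeds by recursively splitting the array and merging sorted halves.
After all merges, the sorted array is [4, 7, 16, 18].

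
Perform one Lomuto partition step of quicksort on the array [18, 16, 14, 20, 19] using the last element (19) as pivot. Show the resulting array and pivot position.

Lomuto partition with pivot = 19:

Initial array: [18, 16, 14, 20, 19]

arr[0]=18 <= 19: swap with position 0, array becomes [18, 16, 14, 20, 19]
arr[1]=16 <= 19: swap with position 1, array becomes [18, 16, 14, 20, 19]
arr[2]=14 <= 19: swap with position 2, array becomes [18, 16, 14, 20, 19]
arr[3]=20 > 19: no swap

Place pivot at position 3: [18, 16, 14, 19, 20]
Pivot position: 3

After partitioning with pivot 19, the array becomes [18, 16, 14, 19, 20]. The pivot is placed at index 3. All elements to the left of the pivot are <= 19, and all elements to the right are > 19.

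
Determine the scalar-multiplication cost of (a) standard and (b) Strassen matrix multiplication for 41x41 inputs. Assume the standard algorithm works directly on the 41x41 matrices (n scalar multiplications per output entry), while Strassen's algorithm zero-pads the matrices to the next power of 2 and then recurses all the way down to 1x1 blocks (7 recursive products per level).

Matrix multiplication for 41x41 matrices:

Strassen's algorithm requires power-of-2 dimensions. Pad 41x41 to 64x64 (next power of 2).

Standard algorithm: 41^3 = 68921 multiplications
Strassen's algorithm: 7^(log2(64)) = 7^6 = 117649 multiplications
Difference: 68921 - 117649 = -48728 (Strassen uses MORE here due to padding overhead — for small or just-over-power-of-2 n, padding can outweigh the per-level savings)

Standard: 68921 multiplications (41^3). Strassen: 117649 multiplications (7^6, after padding to 64x64). Strassen reduces 8 recursive multiplications to 7 at each level.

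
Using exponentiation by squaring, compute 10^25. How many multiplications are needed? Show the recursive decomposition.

Computing 10^25 by squaring (build up from 10^1; each line after the first costs one multiplication):

10^1 = 10
10^2 = (10^1)^2 = 10^2 = 100
10^3 = 10 * 10^2 = 10 * 100 = 1000
10^6 = (10^3)^2 = 1000^2 = 1000000
10^12 = (10^6)^2 = 1000000^2 = 1000000000000
10^24 = (10^12)^2 = 1000000000000^2 = 1000000000000000000000000
10^25 = 10 * 10^24 = 10 * 1000000000000000000000000 = 10000000000000000000000000

Result: 10000000000000000000000000
Multiplications needed: 6 (6 lines after 10^1)

10^25 = 10000000000000000000000000. Using exponentiation by squaring, this requires 6 multiplications. The key idea: if the exponent is even, square the half-power; if odd, multiply by the base once.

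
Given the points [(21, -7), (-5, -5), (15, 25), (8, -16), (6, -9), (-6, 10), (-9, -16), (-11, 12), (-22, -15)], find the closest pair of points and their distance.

Computing all pairwise distances among 9 points:

d((21, -7), (-5, -5)) = 26.0768
d((21, -7), (15, 25)) = 32.5576
d((21, -7), (8, -16)) = 15.8114
d((21, -7), (6, -9)) = 15.1327
d((21, -7), (-6, 10)) = 31.9061
d((21, -7), (-9, -16)) = 31.3209
d((21, -7), (-11, 12)) = 37.2156
d((21, -7), (-22, -15)) = 43.7379
d((-5, -5), (15, 25)) = 36.0555
d((-5, -5), (8, -16)) = 17.0294
d((-5, -5), (6, -9)) = 11.7047
d((-5, -5), (-6, 10)) = 15.0333
d((-5, -5), (-9, -16)) = 11.7047
d((-5, -5), (-11, 12)) = 18.0278
d((-5, -5), (-22, -15)) = 19.7231
d((15, 25), (8, -16)) = 41.5933
d((15, 25), (6, -9)) = 35.171
d((15, 25), (-6, 10)) = 25.807
d((15, 25), (-9, -16)) = 47.5079
d((15, 25), (-11, 12)) = 29.0689
d((15, 25), (-22, -15)) = 54.4885
d((8, -16), (6, -9)) = 7.2801
d((8, -16), (-6, 10)) = 29.5296
d((8, -16), (-9, -16)) = 17.0
d((8, -16), (-11, 12)) = 33.8378
d((8, -16), (-22, -15)) = 30.0167
d((6, -9), (-6, 10)) = 22.4722
d((6, -9), (-9, -16)) = 16.5529
d((6, -9), (-11, 12)) = 27.0185
d((6, -9), (-22, -15)) = 28.6356
d((-6, 10), (-9, -16)) = 26.1725
d((-6, 10), (-11, 12)) = 5.3852 <-- minimum
d((-6, 10), (-22, -15)) = 29.6816
d((-9, -16), (-11, 12)) = 28.0713
d((-9, -16), (-22, -15)) = 13.0384
d((-11, 12), (-22, -15)) = 29.1548

Closest pair: (-6, 10) and (-11, 12) with distance 5.3852

The closest pair is (-6, 10) and (-11, 12) with Euclidean distance 5.3852. For 9 points, brute-force pairwise comparison is shown above. For large n, the divide-and-conquer algorithm (sort by x, recurse on halves, check the dividing strip) achieves O(n log n).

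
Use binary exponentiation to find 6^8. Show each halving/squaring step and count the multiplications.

Computing 6^8 by squaring (build up from 6^1; each line after the first costs one multiplication):

6^1 = 6
6^2 = (6^1)^2 = 6^2 = 36
6^4 = (6^2)^2 = 36^2 = 1296
6^8 = (6^4)^2 = 1296^2 = 1679616

Result: 1679616
Multiplications needed: 3 (3 lines after 6^1)

6^8 = 1679616. Using exponentiation by squaring, this requires 3 multiplications. The key idea: if the exponent is even, square the half-power; if odd, multiply by the base once.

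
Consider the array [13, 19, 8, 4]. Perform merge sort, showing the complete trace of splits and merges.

Merge sort trace:

Split: [13, 19, 8, 4] -> [13, 19] and [8, 4]
  Split: [13, 19] -> [13] and [19]
  Merge: [13] + [19] -> [13, 19]
  Split: [8, 4] -> [8] and [4]
  Merge: [8] + [4] -> [4, 8]
Merge: [13, 19] + [4, 8] -> [4, 8, 13, 19]

Final sorted array: [4, 8, 13, 19]

The merge sort proceeds by recursively splitting the array and merging sorted halves.
After all merges, the sorted array is [4, 8, 13, 19].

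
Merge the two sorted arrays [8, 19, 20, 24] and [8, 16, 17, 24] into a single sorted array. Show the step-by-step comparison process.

Merging process:

Compare 8 vs 8: take 8 from left. Merged: [8]
Compare 19 vs 8: take 8 from right. Merged: [8, 8]
Compare 19 vs 16: take 16 from right. Merged: [8, 8, 16]
Compare 19 vs 17: take 17 from right. Merged: [8, 8, 16, 17]
Compare 19 vs 24: take 19 from left. Merged: [8, 8, 16, 17, 19]
Compare 20 vs 24: take 20 from left. Merged: [8, 8, 16, 17, 19, 20]
Compare 24 vs 24: take 24 from left. Merged: [8, 8, 16, 17, 19, 20, 24]
Append remaining from right: [24]. Merged: [8, 8, 16, 17, 19, 20, 24, 24]

Final merged array: [8, 8, 16, 17, 19, 20, 24, 24]
Total comparisons: 7

The merged array is [8, 8, 16, 17, 19, 20, 24, 24], requiring 7 comparisons. The merge step runs in O(n) time where n is the total number of elements.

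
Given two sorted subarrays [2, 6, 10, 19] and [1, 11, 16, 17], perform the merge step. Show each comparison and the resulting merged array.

Merging process:

Compare 2 vs 1: take 1 from right. Merged: [1]
Compare 2 vs 11: take 2 from left. Merged: [1, 2]
Compare 6 vs 11: take 6 from left. Merged: [1, 2, 6]
Compare 10 vs 11: take 10 from left. Merged: [1, 2, 6, 10]
Compare 19 vs 11: take 11 from right. Merged: [1, 2, 6, 10, 11]
Compare 19 vs 16: take 16 from right. Merged: [1, 2, 6, 10, 11, 16]
Compare 19 vs 17: take 17 from right. Merged: [1, 2, 6, 10, 11, 16, 17]
Append remaining from left: [19]. Merged: [1, 2, 6, 10, 11, 16, 17, 19]

Final merged array: [1, 2, 6, 10, 11, 16, 17, 19]
Total comparisons: 7

The merged array is [1, 2, 6, 10, 11, 16, 17, 19], requiring 7 comparisons. The merge step runs in O(n) time where n is the total number of elements.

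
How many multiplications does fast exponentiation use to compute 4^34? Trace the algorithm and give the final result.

Computing 4^34 by squaring (build up from 4^1; each line after the first costs one multiplication):

4^1 = 4
4^2 = (4^1)^2 = 4^2 = 16
4^4 = (4^2)^2 = 16^2 = 256
4^8 = (4^4)^2 = 256^2 = 65536
4^16 = (4^8)^2 = 65536^2 = 4294967296
4^17 = 4 * 4^16 = 4 * 4294967296 = 17179869184
4^34 = (4^17)^2 = 17179869184^2 = 295147905179352825856

Result: 295147905179352825856
Multiplications needed: 6 (6 lines after 4^1)

4^34 = 295147905179352825856. Using exponentiation by squaring, this requires 6 multiplications. The key idea: if the exponent is even, square the half-power; if odd, multiply by the base once.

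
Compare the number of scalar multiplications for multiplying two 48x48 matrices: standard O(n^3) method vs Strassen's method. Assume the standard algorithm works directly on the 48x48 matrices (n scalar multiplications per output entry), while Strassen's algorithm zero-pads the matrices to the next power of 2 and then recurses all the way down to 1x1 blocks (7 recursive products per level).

Matrix multiplication for 48x48 matrices:

Strassen's algorithm requires power-of-2 dimensions. Pad 48x48 to 64x64 (next power of 2).

Standard algorithm: 48^3 = 110592 multiplications
Strassen's algorithm: 7^(log2(64)) = 7^6 = 117649 multiplications
Difference: 110592 - 117649 = -7057 (Strassen uses MORE here due to padding overhead — for small or just-over-power-of-2 n, padding can outweigh the per-level savings)

Standard: 110592 multiplications (48^3). Strassen: 117649 multiplications (7^6, after padding to 64x64). Strassen reduces 8 recursive multiplications to 7 at each level.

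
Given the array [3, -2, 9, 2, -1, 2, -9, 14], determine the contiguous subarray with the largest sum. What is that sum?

Using Kadane's algorithm on [3, -2, 9, 2, -1, 2, -9, 14]:

Scanning through the array:
Position 1 (value -2): max_ending_here = 1, max_so_far = 3
Position 2 (value 9): max_ending_here = 10, max_so_far = 10
Position 3 (value 2): max_ending_here = 12, max_so_far = 12
Position 4 (value -1): max_ending_here = 11, max_so_far = 12
Position 5 (value 2): max_ending_here = 13, max_so_far = 13
Position 6 (value -9): max_ending_here = 4, max_so_far = 13
Position 7 (value 14): max_ending_here = 18, max_so_far = 18

Maximum subarray: [3, -2, 9, 2, -1, 2, -9, 14]
Maximum sum: 18

The maximum subarray is [3, -2, 9, 2, -1, 2, -9, 14] with sum 18. This subarray runs from index 0 to index 7.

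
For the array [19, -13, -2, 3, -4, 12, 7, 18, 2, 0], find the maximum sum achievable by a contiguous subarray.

Using Kadane's algorithm on [19, -13, -2, 3, -4, 12, 7, 18, 2, 0]:

Scanning through the array:
Position 1 (value -13): max_ending_here = 6, max_so_far = 19
Position 2 (value -2): max_ending_here = 4, max_so_far = 19
Position 3 (value 3): max_ending_here = 7, max_so_far = 19
Position 4 (value -4): max_ending_here = 3, max_so_far = 19
Position 5 (value 12): max_ending_here = 15, max_so_far = 19
Position 6 (value 7): max_ending_here = 22, max_so_far = 22
Position 7 (value 18): max_ending_here = 40, max_so_far = 40
Position 8 (value 2): max_ending_here = 42, max_so_far = 42
Position 9 (value 0): max_ending_here = 42, max_so_far = 42

Maximum subarray: [19, -13, -2, 3, -4, 12, 7, 18, 2]
Maximum sum: 42

The maximum subarray is [19, -13, -2, 3, -4, 12, 7, 18, 2] with sum 42. This subarray runs from index 0 to index 8.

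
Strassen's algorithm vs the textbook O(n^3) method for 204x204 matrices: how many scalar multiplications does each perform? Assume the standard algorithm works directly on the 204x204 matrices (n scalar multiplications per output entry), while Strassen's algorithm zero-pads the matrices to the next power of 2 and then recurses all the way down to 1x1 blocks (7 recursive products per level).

Matrix multiplication for 204x204 matrices:

Strassen's algorithm requires power-of-2 dimensions. Pad 204x204 to 256x256 (next power of 2).

Standard algorithm: 204^3 = 8489664 multiplications
Strassen's algorithm: 7^(log2(256)) = 7^8 = 5764801 multiplications
Savings: 8489664 - 5764801 = 2724863 multiplications

Standard: 8489664 multiplications (204^3). Strassen: 5764801 multiplications (7^8, after padding to 256x256). Strassen reduces 8 recursive multiplications to 7 at each level.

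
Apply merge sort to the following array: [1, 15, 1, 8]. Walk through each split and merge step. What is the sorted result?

Merge sort trace:

Split: [1, 15, 1, 8] -> [1, 15] and [1, 8]
  Split: [1, 15] -> [1] and [15]
  Merge: [1] + [15] -> [1, 15]
  Split: [1, 8] -> [1] and [8]
  Merge: [1] + [8] -> [1, 8]
Merge: [1, 15] + [1, 8] -> [1, 1, 8, 15]

Final sorted array: [1, 1, 8, 15]

The merge sort proceeds by recursively splitting the array and merging sorted halves.
After all merges, the sorted array is [1, 1, 8, 15].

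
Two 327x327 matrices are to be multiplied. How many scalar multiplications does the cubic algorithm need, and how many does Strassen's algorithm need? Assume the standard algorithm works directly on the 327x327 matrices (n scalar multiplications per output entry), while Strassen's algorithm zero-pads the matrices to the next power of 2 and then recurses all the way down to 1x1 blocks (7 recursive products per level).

Matrix multiplication for 327x327 matrices:

Strassen's algorithm requires power-of-2 dimensions. Pad 327x327 to 512x512 (next power of 2).

Standard algorithm: 327^3 = 34965783 multiplications
Strassen's algorithm: 7^(log2(512)) = 7^9 = 40353607 multiplications
Difference: 34965783 - 40353607 = -5387824 (Strassen uses MORE here due to padding overhead — for small or just-over-power-of-2 n, padding can outweigh the per-level savings)

Standard: 34965783 multiplications (327^3). Strassen: 40353607 multiplications (7^9, after padding to 512x512). Strassen reduces 8 recursive multiplications to 7 at each level.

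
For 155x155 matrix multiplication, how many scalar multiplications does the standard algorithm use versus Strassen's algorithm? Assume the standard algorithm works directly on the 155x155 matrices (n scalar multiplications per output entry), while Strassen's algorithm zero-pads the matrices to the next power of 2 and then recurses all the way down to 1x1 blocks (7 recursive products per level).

Matrix multiplication for 155x155 matrices:

Strassen's algorithm requires power-of-2 dimensions. Pad 155x155 to 256x256 (next power of 2).

Standard algorithm: 155^3 = 3723875 multiplications
Strassen's algorithm: 7^(log2(256)) = 7^8 = 5764801 multiplications
Difference: 3723875 - 5764801 = -2040926 (Strassen uses MORE here due to padding overhead — for small or just-over-power-of-2 n, padding can outweigh the per-level savings)

Standard: 3723875 multiplications (155^3). Strassen: 5764801 multiplications (7^8, after padding to 256x256). Strassen reduces 8 recursive multiplications to 7 at each level.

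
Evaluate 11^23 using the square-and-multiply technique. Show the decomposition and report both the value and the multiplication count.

Computing 11^23 by squaring (build up from 11^1; each line after the first costs one multiplication):

11^1 = 11
11^2 = (11^1)^2 = 11^2 = 121
11^4 = (11^2)^2 = 121^2 = 14641
11^5 = 11 * 11^4 = 11 * 14641 = 161051
11^10 = (11^5)^2 = 161051^2 = 25937424601
11^11 = 11 * 11^10 = 11 * 25937424601 = 285311670611
11^22 = (11^11)^2 = 285311670611^2 = 81402749386839761113321
11^23 = 11 * 11^22 = 11 * 81402749386839761113321 = 895430243255237372246531

Result: 895430243255237372246531
Multiplications needed: 7 (7 lines after 11^1)

11^23 = 895430243255237372246531. Using exponentiation by squaring, this requires 7 multiplications. The key idea: if the exponent is even, square the half-power; if odd, multiply by the base once.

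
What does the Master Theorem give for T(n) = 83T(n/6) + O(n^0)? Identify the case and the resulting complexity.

Master Theorem for T(n) = 83T(n/6) + O(n^0):

a = 83, b = 6, c = 0
log_b(a) = log_6(83) = 2.4662

Case 1: c = 0 < log_6(83) = 2.4662
T(n) = O(n^(log_6 83))

For T(n) = 83T(n/6) + O(n^0): log_6(83) = 2.4662. This is Case 1 of the Master Theorem (c < log_b(a), work dominated by leaves), giving O(n^(log_6 83)).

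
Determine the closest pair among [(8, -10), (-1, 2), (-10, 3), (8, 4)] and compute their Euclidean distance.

Computing all pairwise distances among 4 points:

d((8, -10), (-1, 2)) = 15.0
d((8, -10), (-10, 3)) = 22.2036
d((8, -10), (8, 4)) = 14.0
d((-1, 2), (-10, 3)) = 9.0554 <-- minimum
d((-1, 2), (8, 4)) = 9.2195
d((-10, 3), (8, 4)) = 18.0278

Closest pair: (-1, 2) and (-10, 3) with distance 9.0554

The closest pair is (-1, 2) and (-10, 3) with Euclidean distance 9.0554. For 4 points, brute-force pairwise comparison is shown above. For large n, the divide-and-conquer algorithm (sort by x, recurse on halves, check the dividing strip) achieves O(n log n).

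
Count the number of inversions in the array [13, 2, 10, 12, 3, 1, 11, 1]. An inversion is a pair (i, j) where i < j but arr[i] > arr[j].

Finding inversions in [13, 2, 10, 12, 3, 1, 11, 1]:

(0, 1): arr[0]=13 > arr[1]=2
(0, 2): arr[0]=13 > arr[2]=10
(0, 3): arr[0]=13 > arr[3]=12
(0, 4): arr[0]=13 > arr[4]=3
(0, 5): arr[0]=13 > arr[5]=1
(0, 6): arr[0]=13 > arr[6]=11
(0, 7): arr[0]=13 > arr[7]=1
(1, 5): arr[1]=2 > arr[5]=1
(1, 7): arr[1]=2 > arr[7]=1
(2, 4): arr[2]=10 > arr[4]=3
(2, 5): arr[2]=10 > arr[5]=1
(2, 7): arr[2]=10 > arr[7]=1
(3, 4): arr[3]=12 > arr[4]=3
(3, 5): arr[3]=12 > arr[5]=1
(3, 6): arr[3]=12 > arr[6]=11
(3, 7): arr[3]=12 > arr[7]=1
(4, 5): arr[4]=3 > arr[5]=1
(4, 7): arr[4]=3 > arr[7]=1
(6, 7): arr[6]=11 > arr[7]=1

Total inversions: 19

The array has 19 inversion(s): (0,1), (0,2), (0,3), (0,4), (0,5), (0,6), (0,7), (1,5), (1,7), (2,4), (2,5), (2,7), (3,4), (3,5), (3,6), (3,7), (4,5), (4,7), (6,7). Each pair (i,j) satisfies i < j and arr[i] > arr[j].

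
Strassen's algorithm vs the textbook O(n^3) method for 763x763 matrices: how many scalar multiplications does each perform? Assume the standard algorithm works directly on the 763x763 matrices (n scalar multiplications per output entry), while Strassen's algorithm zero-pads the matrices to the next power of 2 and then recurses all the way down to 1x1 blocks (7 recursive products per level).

Matrix multiplication for 763x763 matrices:

Strassen's algorithm requires power-of-2 dimensions. Pad 763x763 to 1024x1024 (next power of 2).

Standard algorithm: 763^3 = 444194947 multiplications
Strassen's algorithm: 7^(log2(1024)) = 7^10 = 282475249 multiplications
Savings: 444194947 - 282475249 = 161719698 multiplications

Standard: 444194947 multiplications (763^3). Strassen: 282475249 multiplications (7^10, after padding to 1024x1024). Strassen reduces 8 recursive multiplications to 7 at each level.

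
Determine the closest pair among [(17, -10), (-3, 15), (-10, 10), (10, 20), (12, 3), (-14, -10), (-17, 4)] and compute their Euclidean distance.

Computing all pairwise distances among 7 points:

d((17, -10), (-3, 15)) = 32.0156
d((17, -10), (-10, 10)) = 33.6006
d((17, -10), (10, 20)) = 30.8058
d((17, -10), (12, 3)) = 13.9284
d((17, -10), (-14, -10)) = 31.0
d((17, -10), (-17, 4)) = 36.7696
d((-3, 15), (-10, 10)) = 8.6023 <-- minimum
d((-3, 15), (10, 20)) = 13.9284
d((-3, 15), (12, 3)) = 19.2094
d((-3, 15), (-14, -10)) = 27.313
d((-3, 15), (-17, 4)) = 17.8045
d((-10, 10), (10, 20)) = 22.3607
d((-10, 10), (12, 3)) = 23.0868
d((-10, 10), (-14, -10)) = 20.3961
d((-10, 10), (-17, 4)) = 9.2195
d((10, 20), (12, 3)) = 17.1172
d((10, 20), (-14, -10)) = 38.4187
d((10, 20), (-17, 4)) = 31.3847
d((12, 3), (-14, -10)) = 29.0689
d((12, 3), (-17, 4)) = 29.0172
d((-14, -10), (-17, 4)) = 14.3178

Closest pair: (-3, 15) and (-10, 10) with distance 8.6023

The closest pair is (-3, 15) and (-10, 10) with Euclidean distance 8.6023. For 7 points, brute-force pairwise comparison is shown above. For large n, the divide-and-conquer algorithm (sort by x, recurse on halves, check the dividing strip) achieves O(n log n).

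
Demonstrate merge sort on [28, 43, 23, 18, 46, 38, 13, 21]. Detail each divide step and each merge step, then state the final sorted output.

Merge sort trace:

Split: [28, 43, 23, 18, 46, 38, 13, 21] -> [28, 43, 23, 18] and [46, 38, 13, 21]
  Split: [28, 43, 23, 18] -> [28, 43] and [23, 18]
    Split: [28, 43] -> [28] and [43]
    Merge: [28] + [43] -> [28, 43]
    Split: [23, 18] -> [23] and [18]
    Merge: [23] + [18] -> [18, 23]
  Merge: [28, 43] + [18, 23] -> [18, 23, 28, 43]
  Split: [46, 38, 13, 21] -> [46, 38] and [13, 21]
    Split: [46, 38] -> [46] and [38]
    Merge: [46] + [38] -> [38, 46]
    Split: [13, 21] -> [13] and [21]
    Merge: [13] + [21] -> [13, 21]
  Merge: [38, 46] + [13, 21] -> [13, 21, 38, 46]
Merge: [18, 23, 28, 43] + [13, 21, 38, 46] -> [13, 18, 21, 23, 28, 38, 43, 46]

Final sorted array: [13, 18, 21, 23, 28, 38, 43, 46]

The merge sort proceeds by recursively splitting the array and merging sorted halves.
After all merges, the sorted array is [13, 18, 21, 23, 28, 38, 43, 46].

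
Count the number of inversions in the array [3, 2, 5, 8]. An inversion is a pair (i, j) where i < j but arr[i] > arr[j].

Finding inversions in [3, 2, 5, 8]:

(0, 1): arr[0]=3 > arr[1]=2

Total inversions: 1

The array has 1 inversion(s): (0,1). Each pair (i,j) satisfies i < j and arr[i] > arr[j].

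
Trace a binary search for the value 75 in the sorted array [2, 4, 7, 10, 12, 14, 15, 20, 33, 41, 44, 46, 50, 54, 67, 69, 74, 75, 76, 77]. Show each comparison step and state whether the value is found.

Binary search for 75 in [2, 4, 7, 10, 12, 14, 15, 20, 33, 41, 44, 46, 50, 54, 67, 69, 74, 75, 76, 77]:

lo=0, hi=19, mid=9, arr[mid]=41 -> 41 < 75, search right half
lo=10, hi=19, mid=14, arr[mid]=67 -> 67 < 75, search right half
lo=15, hi=19, mid=17, arr[mid]=75 -> Found target at index 17!

Binary search finds 75 at index 17 after 3 comparisons. The search repeatedly halves the search space by comparing with the middle element.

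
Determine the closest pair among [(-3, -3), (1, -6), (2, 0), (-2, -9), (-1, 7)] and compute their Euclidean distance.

Computing all pairwise distances among 5 points:

d((-3, -3), (1, -6)) = 5.0
d((-3, -3), (2, 0)) = 5.831
d((-3, -3), (-2, -9)) = 6.0828
d((-3, -3), (-1, 7)) = 10.198
d((1, -6), (2, 0)) = 6.0828
d((1, -6), (-2, -9)) = 4.2426 <-- minimum
d((1, -6), (-1, 7)) = 13.1529
d((2, 0), (-2, -9)) = 9.8489
d((2, 0), (-1, 7)) = 7.6158
d((-2, -9), (-1, 7)) = 16.0312

Closest pair: (1, -6) and (-2, -9) with distance 4.2426

The closest pair is (1, -6) and (-2, -9) with Euclidean distance 4.2426. For 5 points, brute-force pairwise comparison is shown above. For large n, the divide-and-conquer algorithm (sort by x, recurse on halves, check the dividing strip) achieves O(n log n).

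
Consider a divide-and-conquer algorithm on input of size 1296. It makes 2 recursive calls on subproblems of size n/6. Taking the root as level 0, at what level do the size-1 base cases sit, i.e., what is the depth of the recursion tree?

For divide and conquer with division factor 6:

Problem sizes at each level:
Level 0: 1296
Level 1: 216
Level 2: 36
Level 3: 6
Level 4: 1

The root is level 0 and the size-1 base case is level 4 (the tree spans levels 0 through 4, i.e. 5 levels counting the root), so the depth is the number of divisions: log_6(1296) = 4

The recursion tree depth is log_6(1296) = 4. At each level, the problem size is divided by 6, so it takes 4 divisions to reduce to a base case of size 1. The algorithm makes 2 recursive calls at each level.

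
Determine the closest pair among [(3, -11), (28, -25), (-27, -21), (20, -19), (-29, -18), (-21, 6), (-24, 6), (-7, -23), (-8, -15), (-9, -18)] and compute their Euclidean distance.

Computing all pairwise distances among 10 points:

d((3, -11), (28, -25)) = 28.6531
d((3, -11), (-27, -21)) = 31.6228
d((3, -11), (20, -19)) = 18.7883
d((3, -11), (-29, -18)) = 32.7567
d((3, -11), (-21, 6)) = 29.4109
d((3, -11), (-24, 6)) = 31.9061
d((3, -11), (-7, -23)) = 15.6205
d((3, -11), (-8, -15)) = 11.7047
d((3, -11), (-9, -18)) = 13.8924
d((28, -25), (-27, -21)) = 55.1453
d((28, -25), (20, -19)) = 10.0
d((28, -25), (-29, -18)) = 57.4282
d((28, -25), (-21, 6)) = 57.9828
d((28, -25), (-24, 6)) = 60.5392
d((28, -25), (-7, -23)) = 35.0571
d((28, -25), (-8, -15)) = 37.3631
d((28, -25), (-9, -18)) = 37.6563
d((-27, -21), (20, -19)) = 47.0425
d((-27, -21), (-29, -18)) = 3.6056
d((-27, -21), (-21, 6)) = 27.6586
d((-27, -21), (-24, 6)) = 27.1662
d((-27, -21), (-7, -23)) = 20.0998
d((-27, -21), (-8, -15)) = 19.9249
d((-27, -21), (-9, -18)) = 18.2483
d((20, -19), (-29, -18)) = 49.0102
d((20, -19), (-21, 6)) = 48.0208
d((20, -19), (-24, 6)) = 50.6063
d((20, -19), (-7, -23)) = 27.2947
d((20, -19), (-8, -15)) = 28.2843
d((20, -19), (-9, -18)) = 29.0172
d((-29, -18), (-21, 6)) = 25.2982
d((-29, -18), (-24, 6)) = 24.5153
d((-29, -18), (-7, -23)) = 22.561
d((-29, -18), (-8, -15)) = 21.2132
d((-29, -18), (-9, -18)) = 20.0
d((-21, 6), (-24, 6)) = 3.0 <-- minimum
d((-21, 6), (-7, -23)) = 32.2025
d((-21, 6), (-8, -15)) = 24.6982
d((-21, 6), (-9, -18)) = 26.8328
d((-24, 6), (-7, -23)) = 33.6155
d((-24, 6), (-8, -15)) = 26.4008
d((-24, 6), (-9, -18)) = 28.3019
d((-7, -23), (-8, -15)) = 8.0623
d((-7, -23), (-9, -18)) = 5.3852
d((-8, -15), (-9, -18)) = 3.1623

Closest pair: (-21, 6) and (-24, 6) with distance 3.0

The closest pair is (-21, 6) and (-24, 6) with Euclidean distance 3.0. For 10 points, brute-force pairwise comparison is shown above. For large n, the divide-and-conquer algorithm (sort by x, recurse on halves, check the dividing strip) achieves O(n log n).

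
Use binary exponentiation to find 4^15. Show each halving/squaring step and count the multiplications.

Computing 4^15 by squaring (build up from 4^1; each line after the first costs one multiplication):

4^1 = 4
4^2 = (4^1)^2 = 4^2 = 16
4^3 = 4 * 4^2 = 4 * 16 = 64
4^6 = (4^3)^2 = 64^2 = 4096
4^7 = 4 * 4^6 = 4 * 4096 = 16384
4^14 = (4^7)^2 = 16384^2 = 268435456
4^15 = 4 * 4^14 = 4 * 268435456 = 1073741824

Result: 1073741824
Multiplications needed: 6 (6 lines after 4^1)

4^15 = 1073741824. Using exponentiation by squaring, this requires 6 multiplications. The key idea: if the exponent is even, square the half-power; if odd, multiply by the base once.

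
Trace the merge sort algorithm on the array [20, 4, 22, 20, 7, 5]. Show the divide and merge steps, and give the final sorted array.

Merge sort trace:

Split: [20, 4, 22, 20, 7, 5] -> [20, 4, 22] and [20, 7, 5]
  Split: [20, 4, 22] -> [20] and [4, 22]
    Split: [4, 22] -> [4] and [22]
    Merge: [4] + [22] -> [4, 22]
  Merge: [20] + [4, 22] -> [4, 20, 22]
  Split: [20, 7, 5] -> [20] and [7, 5]
    Split: [7, 5] -> [7] and [5]
    Merge: [7] + [5] -> [5, 7]
  Merge: [20] + [5, 7] -> [5, 7, 20]
Merge: [4, 20, 22] + [5, 7, 20] -> [4, 5, 7, 20, 20, 22]

Final sorted array: [4, 5, 7, 20, 20, 22]

The merge sort proceeds by recursively splitting the array and merging sorted halves.
After all merges, the sorted array is [4, 5, 7, 20, 20, 22].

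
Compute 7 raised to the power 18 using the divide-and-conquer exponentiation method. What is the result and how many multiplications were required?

Computing 7^18 by squaring (build up from 7^1; each line after the first costs one multiplication):

7^1 = 7
7^2 = (7^1)^2 = 7^2 = 49
7^4 = (7^2)^2 = 49^2 = 2401
7^8 = (7^4)^2 = 2401^2 = 5764801
7^9 = 7 * 7^8 = 7 * 5764801 = 40353607
7^18 = (7^9)^2 = 40353607^2 = 1628413597910449

Result: 1628413597910449
Multiplications needed: 5 (5 lines after 7^1)

7^18 = 1628413597910449. Using exponentiation by squaring, this requires 5 multiplications. The key idea: if the exponent is even, square the half-power; if odd, multiply by the base once.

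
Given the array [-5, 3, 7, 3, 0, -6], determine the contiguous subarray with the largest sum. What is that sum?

Using Kadane's algorithm on [-5, 3, 7, 3, 0, -6]:

Scanning through the array:
Position 1 (value 3): max_ending_here = 3, max_so_far = 3
Position 2 (value 7): max_ending_here = 10, max_so_far = 10
Position 3 (value 3): max_ending_here = 13, max_so_far = 13
Position 4 (value 0): max_ending_here = 13, max_so_far = 13
Position 5 (value -6): max_ending_here = 7, max_so_far = 13

Maximum subarray: [3, 7, 3]
Maximum sum: 13

The maximum subarray is [3, 7, 3] with sum 13. This subarray runs from index 1 to index 3.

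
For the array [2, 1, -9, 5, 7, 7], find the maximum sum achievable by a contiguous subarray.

Using Kadane's algorithm on [2, 1, -9, 5, 7, 7]:

Scanning through the array:
Position 1 (value 1): max_ending_here = 3, max_so_far = 3
Position 2 (value -9): max_ending_here = -6, max_so_far = 3
Position 3 (value 5): max_ending_here = 5, max_so_far = 5
Position 4 (value 7): max_ending_here = 12, max_so_far = 12
Position 5 (value 7): max_ending_here = 19, max_so_far = 19

Maximum subarray: [5, 7, 7]
Maximum sum: 19

The maximum subarray is [5, 7, 7] with sum 19. This subarray runs from index 3 to index 5.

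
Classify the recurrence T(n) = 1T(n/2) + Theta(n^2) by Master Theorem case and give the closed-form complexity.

Master Theorem for T(n) = 1T(n/2) + O(n^2):

a = 1, b = 2, c = 2
log_b(a) = log_2(1) = 0.0000

Case 3: c = 2 > log_2(1) = 0.0000
T(n) = O(n^2) = O(n^2)

For T(n) = 1T(n/2) + O(n^2): log_2(1) = 0.0000. This is Case 3 of the Master Theorem (c > log_b(a), work dominated by root), giving O(n^2).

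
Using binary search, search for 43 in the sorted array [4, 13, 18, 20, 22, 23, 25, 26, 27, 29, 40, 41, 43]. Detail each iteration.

Binary search for 43 in [4, 13, 18, 20, 22, 23, 25, 26, 27, 29, 40, 41, 43]:

lo=0, hi=12, mid=6, arr[mid]=25 -> 25 < 43, search right half
lo=7, hi=12, mid=9, arr[mid]=29 -> 29 < 43, search right half
lo=10, hi=12, mid=11, arr[mid]=41 -> 41 < 43, search right half
lo=12, hi=12, mid=12, arr[mid]=43 -> Found target at index 12!

Binary search finds 43 at index 12 after 4 comparisons. The search repeatedly halves the search space by comparing with the middle element.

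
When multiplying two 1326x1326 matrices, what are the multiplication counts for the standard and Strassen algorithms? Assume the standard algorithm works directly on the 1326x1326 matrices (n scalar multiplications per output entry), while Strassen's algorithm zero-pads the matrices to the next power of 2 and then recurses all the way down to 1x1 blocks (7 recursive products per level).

Matrix multiplication for 1326x1326 matrices:

Strassen's algorithm requires power-of-2 dimensions. Pad 1326x1326 to 2048x2048 (next power of 2).

Standard algorithm: 1326^3 = 2331473976 multiplications
Strassen's algorithm: 7^(log2(2048)) = 7^11 = 1977326743 multiplications
Savings: 2331473976 - 1977326743 = 354147233 multiplications

Standard: 2331473976 multiplications (1326^3). Strassen: 1977326743 multiplications (7^11, after padding to 2048x2048). Strassen reduces 8 recursive multiplications to 7 at each level.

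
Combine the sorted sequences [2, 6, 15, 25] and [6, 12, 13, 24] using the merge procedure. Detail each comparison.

Merging process:

Compare 2 vs 6: take 2 from left. Merged: [2]
Compare 6 vs 6: take 6 from left. Merged: [2, 6]
Compare 15 vs 6: take 6 from right. Merged: [2, 6, 6]
Compare 15 vs 12: take 12 from right. Merged: [2, 6, 6, 12]
Compare 15 vs 13: take 13 from right. Merged: [2, 6, 6, 12, 13]
Compare 15 vs 24: take 15 from left. Merged: [2, 6, 6, 12, 13, 15]
Compare 25 vs 24: take 24 from right. Merged: [2, 6, 6, 12, 13, 15, 24]
Append remaining from left: [25]. Merged: [2, 6, 6, 12, 13, 15, 24, 25]

Final merged array: [2, 6, 6, 12, 13, 15, 24, 25]
Total comparisons: 7

The merged array is [2, 6, 6, 12, 13, 15, 24, 25], requiring 7 comparisons. The merge step runs in O(n) time where n is the total number of elements.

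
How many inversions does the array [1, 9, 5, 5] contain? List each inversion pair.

Finding inversions in [1, 9, 5, 5]:

(1, 2): arr[1]=9 > arr[2]=5
(1, 3): arr[1]=9 > arr[3]=5

Total inversions: 2

The array has 2 inversion(s): (1,2), (1,3). Each pair (i,j) satisfies i < j and arr[i] > arr[j].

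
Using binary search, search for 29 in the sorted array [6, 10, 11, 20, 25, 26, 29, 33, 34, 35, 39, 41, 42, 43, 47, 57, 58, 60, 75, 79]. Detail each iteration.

Binary search for 29 in [6, 10, 11, 20, 25, 26, 29, 33, 34, 35, 39, 41, 42, 43, 47, 57, 58, 60, 75, 79]:

lo=0, hi=19, mid=9, arr[mid]=35 -> 35 > 29, search left half
lo=0, hi=8, mid=4, arr[mid]=25 -> 25 < 29, search right half
lo=5, hi=8, mid=6, arr[mid]=29 -> Found target at index 6!

Binary search finds 29 at index 6 after 3 comparisons. The search repeatedly halves the search space by comparing with the middle element.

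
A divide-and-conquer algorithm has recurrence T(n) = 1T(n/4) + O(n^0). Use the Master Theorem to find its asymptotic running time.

Master Theorem for T(n) = 1T(n/4) + O(n^0):

a = 1, b = 4, c = 0
log_b(a) = log_4(1) = 0.0000

Case 2: c = 0 = log_4(1) = 0.0000
T(n) = O(n^0 log n) = O(log n)

For T(n) = 1T(n/4) + O(n^0): log_4(1) = 0.0000. This is Case 2 of the Master Theorem (c = log_b(a), equal work at all levels), giving O(log n).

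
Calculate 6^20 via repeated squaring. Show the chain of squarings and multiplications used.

Computing 6^20 by squaring (build up from 6^1; each line after the first costs one multiplication):

6^1 = 6
6^2 = (6^1)^2 = 6^2 = 36
6^4 = (6^2)^2 = 36^2 = 1296
6^5 = 6 * 6^4 = 6 * 1296 = 7776
6^10 = (6^5)^2 = 7776^2 = 60466176
6^20 = (6^10)^2 = 60466176^2 = 3656158440062976

Result: 3656158440062976
Multiplications needed: 5 (5 lines after 6^1)

6^20 = 3656158440062976. Using exponentiation by squaring, this requires 5 multiplications. The key idea: if the exponent is even, square the half-power; if odd, multiply by the base once.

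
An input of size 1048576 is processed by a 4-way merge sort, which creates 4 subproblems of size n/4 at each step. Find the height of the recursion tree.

For divide and conquer with division factor 4:

Problem sizes at each level:
Level 0: 1048576
Level 1: 262144
Level 2: 65536
Level 3: 16384
Level 4: 4096
Level 5: 1024
Level 6: 256
Level 7: 64
Level 8: 16
Level 9: 4
Level 10: 1

The root is level 0 and the size-1 base case is level 10 (the tree spans levels 0 through 10, i.e. 11 levels counting the root), so the depth is the number of divisions: log_4(1048576) = 10

The recursion tree depth is log_4(1048576) = 10. At each level, the problem size is divided by 4, so it takes 10 divisions to reduce to a base case of size 1. The algorithm makes 4 recursive calls at each level.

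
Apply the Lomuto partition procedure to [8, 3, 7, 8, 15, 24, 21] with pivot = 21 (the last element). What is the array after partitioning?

Lomuto partition with pivot = 21:

Initial array: [8, 3, 7, 8, 15, 24, 21]

arr[0]=8 <= 21: swap with position 0, array becomes [8, 3, 7, 8, 15, 24, 21]
arr[1]=3 <= 21: swap with position 1, array becomes [8, 3, 7, 8, 15, 24, 21]
arr[2]=7 <= 21: swap with position 2, array becomes [8, 3, 7, 8, 15, 24, 21]
arr[3]=8 <= 21: swap with position 3, array becomes [8, 3, 7, 8, 15, 24, 21]
arr[4]=15 <= 21: swap with position 4, array becomes [8, 3, 7, 8, 15, 24, 21]
arr[5]=24 > 21: no swap

Place pivot at position 5: [8, 3, 7, 8, 15, 21, 24]
Pivot position: 5

After partitioning with pivot 21, the array becomes [8, 3, 7, 8, 15, 21, 24]. The pivot is placed at index 5. All elements to the left of the pivot are <= 21, and all elements to the right are > 21.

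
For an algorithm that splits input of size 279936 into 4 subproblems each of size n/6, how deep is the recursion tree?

For divide and conquer with division factor 6:

Problem sizes at each level:
Level 0: 279936
Level 1: 46656
Level 2: 7776
Level 3: 1296
Level 4: 216
Level 5: 36
Level 6: 6
Level 7: 1

The root is level 0 and the size-1 base case is level 7 (the tree spans levels 0 through 7, i.e. 8 levels counting the root), so the depth is the number of divisions: log_6(279936) = 7

The recursion tree depth is log_6(279936) = 7. At each level, the problem size is divided by 6, so it takes 7 divisions to reduce to a base case of size 1. The algorithm makes 4 recursive calls at each level.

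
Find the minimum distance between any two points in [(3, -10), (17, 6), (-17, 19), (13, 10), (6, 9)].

Computing all pairwise distances among 5 points:

d((3, -10), (17, 6)) = 21.2603
d((3, -10), (-17, 19)) = 35.2278
d((3, -10), (13, 10)) = 22.3607
d((3, -10), (6, 9)) = 19.2354
d((17, 6), (-17, 19)) = 36.4005
d((17, 6), (13, 10)) = 5.6569 <-- minimum
d((17, 6), (6, 9)) = 11.4018
d((-17, 19), (13, 10)) = 31.3209
d((-17, 19), (6, 9)) = 25.0799
d((13, 10), (6, 9)) = 7.0711

Closest pair: (17, 6) and (13, 10) with distance 5.6569

The closest pair is (17, 6) and (13, 10) with Euclidean distance 5.6569. For 5 points, brute-force pairwise comparison is shown above. For large n, the divide-and-conquer algorithm (sort by x, recurse on halves, check the dividing strip) achieves O(n log n).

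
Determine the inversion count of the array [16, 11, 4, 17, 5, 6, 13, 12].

Finding inversions in [16, 11, 4, 17, 5, 6, 13, 12]:

(0, 1): arr[0]=16 > arr[1]=11
(0, 2): arr[0]=16 > arr[2]=4
(0, 4): arr[0]=16 > arr[4]=5
(0, 5): arr[0]=16 > arr[5]=6
(0, 6): arr[0]=16 > arr[6]=13
(0, 7): arr[0]=16 > arr[7]=12
(1, 2): arr[1]=11 > arr[2]=4
(1, 4): arr[1]=11 > arr[4]=5
(1, 5): arr[1]=11 > arr[5]=6
(3, 4): arr[3]=17 > arr[4]=5
(3, 5): arr[3]=17 > arr[5]=6
(3, 6): arr[3]=17 > arr[6]=13
(3, 7): arr[3]=17 > arr[7]=12
(6, 7): arr[6]=13 > arr[7]=12

Total inversions: 14

The array has 14 inversion(s): (0,1), (0,2), (0,4), (0,5), (0,6), (0,7), (1,2), (1,4), (1,5), (3,4), (3,5), (3,6), (3,7), (6,7). Each pair (i,j) satisfies i < j and arr[i] > arr[j].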